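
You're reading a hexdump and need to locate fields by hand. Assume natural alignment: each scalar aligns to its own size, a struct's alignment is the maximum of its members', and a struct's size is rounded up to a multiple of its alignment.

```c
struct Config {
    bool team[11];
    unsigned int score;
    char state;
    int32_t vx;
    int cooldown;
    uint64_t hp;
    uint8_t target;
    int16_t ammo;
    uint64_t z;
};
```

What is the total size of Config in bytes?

@0: team [11B, align 1] → 11
+1 pad (align 4)
@12: score [4B, align 4] → 16
@16: state [1B, align 1] → 17
+3 pad (align 4)
@20: vx [4B, align 4] → 24
@24: cooldown [4B, align 4] → 28
+4 pad (align 8)
@32: hp [8B, align 8] → 40
@40: target [1B, align 1] → 41
+1 pad (align 2)
@42: ammo [2B, align 2] → 44
+4 pad (align 8)
@48: z [8B, align 8] → 56
size 56, align 8

56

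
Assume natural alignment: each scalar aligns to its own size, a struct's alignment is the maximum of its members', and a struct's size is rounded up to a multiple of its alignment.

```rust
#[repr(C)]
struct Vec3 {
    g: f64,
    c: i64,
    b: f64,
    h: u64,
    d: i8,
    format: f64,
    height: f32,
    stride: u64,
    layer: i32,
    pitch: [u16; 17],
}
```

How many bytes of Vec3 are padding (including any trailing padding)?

13

g at 0 (size 8, align 8) → ends 8
c at 8 (size 8, align 8) → ends 16
b at 16 (size 8, align 8) → ends 24
h at 24 (size 8, align 8) → ends 32
d at 32 (size 1, align 1) → ends 33
pad 7 to align 8 for format
format at 40 (size 8, align 8) → ends 48
height at 48 (size 4, align 4) → ends 52
pad 4 to align 8 for stride
stride at 56 (size 8, align 8) → ends 64
layer at 64 (size 4, align 4) → ends 68
pitch at 68 (size 34, align 2) → ends 102
tail pad 2 to reach multiple of 8
total 104 bytes, alignment 8
data bytes 91, size 104 → padding 13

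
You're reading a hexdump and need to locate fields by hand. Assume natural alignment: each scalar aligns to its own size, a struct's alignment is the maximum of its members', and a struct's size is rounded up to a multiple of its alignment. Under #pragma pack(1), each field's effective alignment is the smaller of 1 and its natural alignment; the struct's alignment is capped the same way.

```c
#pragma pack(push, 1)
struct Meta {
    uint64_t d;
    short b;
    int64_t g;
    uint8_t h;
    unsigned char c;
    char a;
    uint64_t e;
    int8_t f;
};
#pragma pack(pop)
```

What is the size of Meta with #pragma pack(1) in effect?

30

0..8  d  (8B, 1-aligned)
8..10  b  (2B, 1-aligned)
10..18  g  (8B, 1-aligned)
18..19  h  (1B, 1-aligned)
19..20  c  (1B, 1-aligned)
20..21  a  (1B, 1-aligned)
21..29  e  (8B, 1-aligned)
29..30  f  (1B, 1-aligned)
sizeof = 30, alignof = 1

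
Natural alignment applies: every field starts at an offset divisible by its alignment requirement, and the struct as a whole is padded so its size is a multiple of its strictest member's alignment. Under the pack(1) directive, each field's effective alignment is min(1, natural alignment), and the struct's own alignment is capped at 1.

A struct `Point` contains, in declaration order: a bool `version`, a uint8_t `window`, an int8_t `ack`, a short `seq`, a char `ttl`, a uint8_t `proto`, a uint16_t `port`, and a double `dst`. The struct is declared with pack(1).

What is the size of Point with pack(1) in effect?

17

@0: version [1B, align 1] → 1
@1: window [1B, align 1] → 2
@2: ack [1B, align 1] → 3
@3: seq [2B, align 1] → 5
@5: ttl [1B, align 1] → 6
@6: proto [1B, align 1] → 7
@7: port [2B, align 1] → 9
@9: dst [8B, align 1] → 17
size 17, align 1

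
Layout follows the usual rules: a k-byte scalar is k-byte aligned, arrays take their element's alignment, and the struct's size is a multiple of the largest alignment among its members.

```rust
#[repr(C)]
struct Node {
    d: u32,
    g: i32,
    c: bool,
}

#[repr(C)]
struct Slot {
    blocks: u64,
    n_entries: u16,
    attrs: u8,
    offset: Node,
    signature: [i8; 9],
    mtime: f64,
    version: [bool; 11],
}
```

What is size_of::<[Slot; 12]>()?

768

Node: d at 0 (size 4, align 4) → ends 4; g at 4 (size 4, align 4) → ends 8; c at 8 (size 1, align 1) → ends 9; tail pad 3 to reach multiple of 4; total 12 bytes, alignment 4
blocks at 0 (size 8, align 8) → ends 8
n_entries at 8 (size 2, align 2) → ends 10
attrs at 10 (size 1, align 1) → ends 11
pad 1 to align 4 for offset
offset at 12 (size 12, align 4) → ends 24
signature at 24 (size 9, align 1) → ends 33
pad 7 to align 8 for mtime
mtime at 40 (size 8, align 8) → ends 48
version at 48 (size 11, align 1) → ends 59
tail pad 5 to reach multiple of 8
total 64 bytes, alignment 8
array of 12: 12 × 64 = 768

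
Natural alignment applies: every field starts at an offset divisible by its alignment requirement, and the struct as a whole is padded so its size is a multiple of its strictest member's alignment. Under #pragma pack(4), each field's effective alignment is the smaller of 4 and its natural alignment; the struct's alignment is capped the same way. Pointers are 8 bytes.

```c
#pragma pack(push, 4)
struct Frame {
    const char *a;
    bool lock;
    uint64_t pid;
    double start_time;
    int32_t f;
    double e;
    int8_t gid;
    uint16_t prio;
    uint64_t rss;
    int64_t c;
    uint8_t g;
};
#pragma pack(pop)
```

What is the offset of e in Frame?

32

@0: a [8B, align 4] → 8
@8: lock [1B, align 1] → 9
+3 pad (align 4)
@12: pid [8B, align 4] → 20
@20: start_time [8B, align 4] → 28
@28: f [4B, align 4] → 32
@32: e [8B, align 4] → 40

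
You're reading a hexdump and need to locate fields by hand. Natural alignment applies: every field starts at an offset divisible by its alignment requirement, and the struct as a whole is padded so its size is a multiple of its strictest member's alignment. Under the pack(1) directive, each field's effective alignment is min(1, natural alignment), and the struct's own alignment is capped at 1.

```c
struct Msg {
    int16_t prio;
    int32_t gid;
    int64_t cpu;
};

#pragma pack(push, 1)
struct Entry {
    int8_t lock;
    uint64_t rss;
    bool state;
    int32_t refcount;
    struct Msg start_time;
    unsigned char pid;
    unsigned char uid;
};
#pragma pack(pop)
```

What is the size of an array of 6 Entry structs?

Msg: 0..2  prio  (2B, 2-aligned); 2..4  -- padding (2B); 4..8  gid  (4B, 4-aligned); 8..16  cpu  (8B, 8-aligned); sizeof = 16, alignof = 8
0..1  lock  (1B, 1-aligned)
1..9  rss  (8B, 1-aligned)
9..10  state  (1B, 1-aligned)
10..14  refcount  (4B, 1-aligned)
14..30  start_time  (16B, 1-aligned)
30..31  pid  (1B, 1-aligned)
31..32  uid  (1B, 1-aligned)
sizeof = 32, alignof = 1
array of 6: 6 × 32 = 192

192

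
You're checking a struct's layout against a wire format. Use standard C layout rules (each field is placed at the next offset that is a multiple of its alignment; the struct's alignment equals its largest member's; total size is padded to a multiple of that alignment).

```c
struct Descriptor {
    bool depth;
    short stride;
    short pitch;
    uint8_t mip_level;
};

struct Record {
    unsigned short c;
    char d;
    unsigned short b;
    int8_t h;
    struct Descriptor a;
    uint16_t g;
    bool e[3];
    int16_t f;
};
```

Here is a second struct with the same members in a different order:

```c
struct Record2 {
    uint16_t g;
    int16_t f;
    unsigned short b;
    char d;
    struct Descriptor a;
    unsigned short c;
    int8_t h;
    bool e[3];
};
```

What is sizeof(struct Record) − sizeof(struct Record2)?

Descriptor: @0: depth [1B, align 1] → 1; +1 pad (align 2); @2: stride [2B, align 2] → 4; @4: pitch [2B, align 2] → 6; @6: mip_level [1B, align 1] → 7; +1 tail pad (align 2); size 8, align 2
@0: c [2B, align 2] → 2
@2: d [1B, align 1] → 3
+1 pad (align 2)
@4: b [2B, align 2] → 6
@6: h [1B, align 1] → 7
+1 pad (align 2)
@8: a [8B, align 2] → 16
@16: g [2B, align 2] → 18
@18: e [3B, align 1] → 21
+1 pad (align 2)
@22: f [2B, align 2] → 24
size 24, align 2
— Record2 —
@0: g [2B, align 2] → 2
@2: f [2B, align 2] → 4
@4: b [2B, align 2] → 6
@6: d [1B, align 1] → 7
+1 pad (align 2)
@8: a [8B, align 2] → 16
@16: c [2B, align 2] → 18
@18: h [1B, align 1] → 19
@19: e [3B, align 1] → 22
size 22, align 2
24 − 22 = 2

2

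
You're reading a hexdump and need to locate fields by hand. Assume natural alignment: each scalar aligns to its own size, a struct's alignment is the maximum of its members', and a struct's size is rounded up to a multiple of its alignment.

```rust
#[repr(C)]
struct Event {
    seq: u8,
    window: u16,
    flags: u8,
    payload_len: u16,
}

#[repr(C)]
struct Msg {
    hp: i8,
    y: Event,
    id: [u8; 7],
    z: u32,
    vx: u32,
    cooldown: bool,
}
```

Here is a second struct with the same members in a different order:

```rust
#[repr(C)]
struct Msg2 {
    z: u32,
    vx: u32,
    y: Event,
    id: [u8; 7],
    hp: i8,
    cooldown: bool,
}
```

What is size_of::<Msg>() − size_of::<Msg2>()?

Event: @0: seq [1B, align 1] → 1; +1 pad (align 2); @2: window [2B, align 2] → 4; @4: flags [1B, align 1] → 5; +1 pad (align 2); @6: payload_len [2B, align 2] → 8; size 8, align 2
@0: hp [1B, align 1] → 1
+1 pad (align 2)
@2: y [8B, align 2] → 10
@10: id [7B, align 1] → 17
+3 pad (align 4)
@20: z [4B, align 4] → 24
@24: vx [4B, align 4] → 28
@28: cooldown [1B, align 1] → 29
+3 tail pad (align 4)
size 32, align 4
— Msg2 —
@0: z [4B, align 4] → 4
@4: vx [4B, align 4] → 8
@8: y [8B, align 2] → 16
@16: id [7B, align 1] → 23
@23: hp [1B, align 1] → 24
@24: cooldown [1B, align 1] → 25
+3 tail pad (align 4)
size 28, align 4
32 − 28 = 4

4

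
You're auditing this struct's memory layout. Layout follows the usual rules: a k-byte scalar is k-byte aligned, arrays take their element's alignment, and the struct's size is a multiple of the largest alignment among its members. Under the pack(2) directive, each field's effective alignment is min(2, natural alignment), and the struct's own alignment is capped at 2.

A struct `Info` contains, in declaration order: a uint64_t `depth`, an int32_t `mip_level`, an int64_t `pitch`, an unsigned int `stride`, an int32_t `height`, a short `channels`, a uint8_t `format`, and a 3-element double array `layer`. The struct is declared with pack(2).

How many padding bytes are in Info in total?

@0: depth [8B, align 2] → 8
@8: mip_level [4B, align 2] → 12
@12: pitch [8B, align 2] → 20
@20: stride [4B, align 2] → 24
@24: height [4B, align 2] → 28
@28: channels [2B, align 2] → 30
@30: format [1B, align 1] → 31
+1 pad (align 2)
@32: layer [24B, align 2] → 56
size 56, align 2
data bytes 55, size 56 → padding 1

1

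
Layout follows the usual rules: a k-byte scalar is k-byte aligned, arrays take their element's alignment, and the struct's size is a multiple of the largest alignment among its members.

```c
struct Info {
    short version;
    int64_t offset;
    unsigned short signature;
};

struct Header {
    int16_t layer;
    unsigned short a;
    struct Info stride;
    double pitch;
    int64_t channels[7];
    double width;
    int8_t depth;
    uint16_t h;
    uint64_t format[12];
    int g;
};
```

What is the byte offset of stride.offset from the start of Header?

16

Info: version at 0 (size 2, align 2) → ends 2; pad 6 to align 8 for offset; offset at 8 (size 8, align 8) → ends 16; signature at 16 (size 2, align 2) → ends 18; tail pad 6 to reach multiple of 8; total 24 bytes, alignment 8
layer at 0 (size 2, align 2) → ends 2
a at 2 (size 2, align 2) → ends 4
pad 4 to align 8 for stride
stride at 8 (size 24, align 8) → ends 32
within Info: offset at 8
8 + 8 = 16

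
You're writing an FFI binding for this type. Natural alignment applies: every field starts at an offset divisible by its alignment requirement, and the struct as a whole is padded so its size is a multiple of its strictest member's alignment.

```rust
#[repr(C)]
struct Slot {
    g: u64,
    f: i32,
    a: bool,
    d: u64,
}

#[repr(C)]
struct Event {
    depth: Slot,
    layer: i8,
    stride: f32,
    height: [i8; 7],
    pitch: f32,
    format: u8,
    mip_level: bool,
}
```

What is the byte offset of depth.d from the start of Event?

16

Slot: g at 0 (size 8, align 8) → ends 8; f at 8 (size 4, align 4) → ends 12; a at 12 (size 1, align 1) → ends 13; pad 3 to align 8 for d; d at 16 (size 8, align 8) → ends 24; total 24 bytes, alignment 8
depth at 0 (size 24, align 8) → ends 24
within Slot: d at 16
0 + 16 = 16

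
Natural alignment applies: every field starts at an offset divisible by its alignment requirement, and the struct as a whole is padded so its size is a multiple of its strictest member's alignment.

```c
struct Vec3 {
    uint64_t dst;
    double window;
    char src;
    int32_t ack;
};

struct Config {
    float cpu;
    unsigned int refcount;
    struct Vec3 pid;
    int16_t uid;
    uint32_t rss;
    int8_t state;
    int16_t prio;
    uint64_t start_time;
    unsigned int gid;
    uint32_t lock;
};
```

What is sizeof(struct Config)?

Vec3: dst at 0 (size 8, align 8) → ends 8; window at 8 (size 8, align 8) → ends 16; src at 16 (size 1, align 1) → ends 17; pad 3 to align 4 for ack; ack at 20 (size 4, align 4) → ends 24; total 24 bytes, alignment 8
cpu at 0 (size 4, align 4) → ends 4
refcount at 4 (size 4, align 4) → ends 8
pid at 8 (size 24, align 8) → ends 32
uid at 32 (size 2, align 2) → ends 34
pad 2 to align 4 for rss
rss at 36 (size 4, align 4) → ends 40
state at 40 (size 1, align 1) → ends 41
pad 1 to align 2 for prio
prio at 42 (size 2, align 2) → ends 44
pad 4 to align 8 for start_time
start_time at 48 (size 8, align 8) → ends 56
gid at 56 (size 4, align 4) → ends 60
lock at 60 (size 4, align 4) → ends 64
total 64 bytes, alignment 8

64 bytes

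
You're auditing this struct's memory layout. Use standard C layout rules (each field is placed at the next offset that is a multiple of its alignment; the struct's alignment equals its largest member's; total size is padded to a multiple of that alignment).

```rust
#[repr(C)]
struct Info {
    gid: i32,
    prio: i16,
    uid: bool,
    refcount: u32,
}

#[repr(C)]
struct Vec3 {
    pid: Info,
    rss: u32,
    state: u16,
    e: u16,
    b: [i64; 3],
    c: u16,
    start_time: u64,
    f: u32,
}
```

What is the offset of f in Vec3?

64

Info: @0: gid [4B, align 4] → 4; @4: prio [2B, align 2] → 6; @6: uid [1B, align 1] → 7; +1 pad (align 4); @8: refcount [4B, align 4] → 12; size 12, align 4
@0: pid [12B, align 4] → 12
@12: rss [4B, align 4] → 16
@16: state [2B, align 2] → 18
@18: e [2B, align 2] → 20
+4 pad (align 8)
@24: b [24B, align 8] → 48
@48: c [2B, align 2] → 50
+6 pad (align 8)
@56: start_time [8B, align 8] → 64
@64: f [4B, align 4] → 68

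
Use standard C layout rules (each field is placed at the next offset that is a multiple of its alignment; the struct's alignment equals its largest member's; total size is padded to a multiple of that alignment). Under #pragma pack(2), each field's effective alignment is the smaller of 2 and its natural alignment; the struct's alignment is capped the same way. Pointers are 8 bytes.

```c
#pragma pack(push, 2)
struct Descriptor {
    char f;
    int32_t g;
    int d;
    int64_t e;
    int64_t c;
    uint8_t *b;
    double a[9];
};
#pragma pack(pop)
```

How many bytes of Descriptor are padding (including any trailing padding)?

1

@0: f [1B, align 1] → 1
+1 pad (align 2)
@2: g [4B, align 2] → 6
@6: d [4B, align 2] → 10
@10: e [8B, align 2] → 18
@18: c [8B, align 2] → 26
@26: b [8B, align 2] → 34
@34: a [72B, align 2] → 106
size 106, align 2
data bytes 105, size 106 → padding 1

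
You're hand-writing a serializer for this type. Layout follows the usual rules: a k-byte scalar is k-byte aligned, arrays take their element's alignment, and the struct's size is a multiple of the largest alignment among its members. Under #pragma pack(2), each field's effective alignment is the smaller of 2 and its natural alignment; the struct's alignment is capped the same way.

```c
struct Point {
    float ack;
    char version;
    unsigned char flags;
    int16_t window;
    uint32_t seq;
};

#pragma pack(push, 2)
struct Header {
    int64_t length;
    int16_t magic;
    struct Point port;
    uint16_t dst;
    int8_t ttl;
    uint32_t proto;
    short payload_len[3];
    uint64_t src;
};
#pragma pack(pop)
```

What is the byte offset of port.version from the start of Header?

Point: 0..4  ack  (4B, 4-aligned); 4..5  version  (1B, 1-aligned); 5..6  flags  (1B, 1-aligned); 6..8  window  (2B, 2-aligned); 8..12  seq  (4B, 4-aligned); sizeof = 12, alignof = 4
0..8  length  (8B, 2-aligned)
8..10  magic  (2B, 2-aligned)
10..22  port  (12B, 2-aligned)
within Point: version at 4
10 + 4 = 14

14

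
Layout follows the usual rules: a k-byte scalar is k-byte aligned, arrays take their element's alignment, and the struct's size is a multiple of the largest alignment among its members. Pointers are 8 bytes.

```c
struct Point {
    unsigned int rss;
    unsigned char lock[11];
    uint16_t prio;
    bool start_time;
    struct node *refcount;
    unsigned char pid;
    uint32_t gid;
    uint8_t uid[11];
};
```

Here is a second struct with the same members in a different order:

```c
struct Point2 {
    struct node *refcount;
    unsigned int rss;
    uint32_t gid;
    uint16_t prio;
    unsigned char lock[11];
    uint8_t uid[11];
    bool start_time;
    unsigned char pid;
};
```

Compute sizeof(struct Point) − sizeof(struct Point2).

0..4  rss  (4B, 4-aligned)
4..15  lock  (11B, 1-aligned)
15..16  -- padding (1B)
16..18  prio  (2B, 2-aligned)
18..19  start_time  (1B, 1-aligned)
19..24  -- padding (5B)
24..32  refcount  (8B, 8-aligned)
32..33  pid  (1B, 1-aligned)
33..36  -- padding (3B)
36..40  gid  (4B, 4-aligned)
40..51  uid  (11B, 1-aligned)
51..56  -- tail padding (5B)
sizeof = 56, alignof = 8
— Point2 —
0..8  refcount  (8B, 8-aligned)
8..12  rss  (4B, 4-aligned)
12..16  gid  (4B, 4-aligned)
16..18  prio  (2B, 2-aligned)
18..29  lock  (11B, 1-aligned)
29..40  uid  (11B, 1-aligned)
40..41  start_time  (1B, 1-aligned)
41..42  pid  (1B, 1-aligned)
42..48  -- tail padding (6B)
sizeof = 48, alignof = 8
56 − 48 = 8

8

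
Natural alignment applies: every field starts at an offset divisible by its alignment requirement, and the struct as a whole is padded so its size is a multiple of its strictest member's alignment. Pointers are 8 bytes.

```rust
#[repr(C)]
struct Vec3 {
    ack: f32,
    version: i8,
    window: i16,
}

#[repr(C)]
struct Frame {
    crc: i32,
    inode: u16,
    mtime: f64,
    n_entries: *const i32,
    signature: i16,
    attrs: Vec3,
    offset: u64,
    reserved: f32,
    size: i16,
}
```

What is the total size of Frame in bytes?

56 bytes

Vec3: @0: ack [4B, align 4] → 4; @4: version [1B, align 1] → 5; +1 pad (align 2); @6: window [2B, align 2] → 8; size 8, align 4
@0: crc [4B, align 4] → 4
@4: inode [2B, align 2] → 6
+2 pad (align 8)
@8: mtime [8B, align 8] → 16
@16: n_entries [8B, align 8] → 24
@24: signature [2B, align 2] → 26
+2 pad (align 4)
@28: attrs [8B, align 4] → 36
+4 pad (align 8)
@40: offset [8B, align 8] → 48
@48: reserved [4B, align 4] → 52
@52: size [2B, align 2] → 54
+2 tail pad (align 8)
size 56, align 8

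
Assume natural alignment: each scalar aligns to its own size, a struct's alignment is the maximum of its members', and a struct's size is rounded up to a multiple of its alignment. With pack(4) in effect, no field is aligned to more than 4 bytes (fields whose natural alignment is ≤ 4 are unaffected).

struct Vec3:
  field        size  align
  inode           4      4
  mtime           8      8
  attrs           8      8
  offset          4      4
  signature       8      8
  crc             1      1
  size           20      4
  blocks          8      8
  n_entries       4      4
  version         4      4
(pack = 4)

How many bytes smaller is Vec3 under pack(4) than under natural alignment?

natural layout:
  inode at 0 (size 4, align 4) → ends 4
  pad 4 to align 8 for mtime
  mtime at 8 (size 8, align 8) → ends 16
  attrs at 16 (size 8, align 8) → ends 24
  offset at 24 (size 4, align 4) → ends 28
  pad 4 to align 8 for signature
  signature at 32 (size 8, align 8) → ends 40
  crc at 40 (size 1, align 1) → ends 41
  pad 3 to align 4 for size
  size at 44 (size 20, align 4) → ends 64
  blocks at 64 (size 8, align 8) → ends 72
  n_entries at 72 (size 4, align 4) → ends 76
  version at 76 (size 4, align 4) → ends 80
  total 80 bytes, alignment 8
packed(4) layout:
  inode at 0 (size 4, align 4) → ends 4
  mtime at 4 (size 8, align 4) → ends 12
  attrs at 12 (size 8, align 4) → ends 20
  offset at 20 (size 4, align 4) → ends 24
  signature at 24 (size 8, align 4) → ends 32
  crc at 32 (size 1, align 1) → ends 33
  pad 3 to align 4 for size
  size at 36 (size 20, align 4) → ends 56
  blocks at 56 (size 8, align 4) → ends 64
  n_entries at 64 (size 4, align 4) → ends 68
  version at 68 (size 4, align 4) → ends 72
  total 72 bytes, alignment 4
80 − 72 = 8

8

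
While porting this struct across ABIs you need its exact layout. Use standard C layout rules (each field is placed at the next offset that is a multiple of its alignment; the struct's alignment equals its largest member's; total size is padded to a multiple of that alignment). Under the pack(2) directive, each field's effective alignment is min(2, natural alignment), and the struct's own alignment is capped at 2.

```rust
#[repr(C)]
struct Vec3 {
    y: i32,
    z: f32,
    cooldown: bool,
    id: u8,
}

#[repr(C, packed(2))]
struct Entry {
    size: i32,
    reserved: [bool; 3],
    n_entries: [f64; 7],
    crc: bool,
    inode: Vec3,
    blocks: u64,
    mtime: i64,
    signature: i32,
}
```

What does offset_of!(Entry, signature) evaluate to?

94

Vec3: 0..4  y  (4B, 4-aligned); 4..8  z  (4B, 4-aligned); 8..9  cooldown  (1B, 1-aligned); 9..10  id  (1B, 1-aligned); 10..12  -- tail padding (2B); sizeof = 12, alignof = 4
0..4  size  (4B, 2-aligned)
4..7  reserved  (3B, 1-aligned)
7..8  -- padding (1B)
8..64  n_entries  (56B, 2-aligned)
64..65  crc  (1B, 1-aligned)
65..66  -- padding (1B)
66..78  inode  (12B, 2-aligned)
78..86  blocks  (8B, 2-aligned)
86..94  mtime  (8B, 2-aligned)
94..98  signature  (4B, 2-aligned)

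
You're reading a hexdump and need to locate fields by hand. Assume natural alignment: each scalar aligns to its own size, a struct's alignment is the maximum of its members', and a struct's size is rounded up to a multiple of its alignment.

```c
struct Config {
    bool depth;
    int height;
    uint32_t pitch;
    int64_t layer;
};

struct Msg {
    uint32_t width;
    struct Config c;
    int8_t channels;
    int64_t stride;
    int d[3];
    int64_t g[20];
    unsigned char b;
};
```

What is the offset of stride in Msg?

Config: @0: depth [1B, align 1] → 1; +3 pad (align 4); @4: height [4B, align 4] → 8; @8: pitch [4B, align 4] → 12; +4 pad (align 8); @16: layer [8B, align 8] → 24; size 24, align 8
@0: width [4B, align 4] → 4
+4 pad (align 8)
@8: c [24B, align 8] → 32
@32: channels [1B, align 1] → 33
+7 pad (align 8)
@40: stride [8B, align 8] → 48

40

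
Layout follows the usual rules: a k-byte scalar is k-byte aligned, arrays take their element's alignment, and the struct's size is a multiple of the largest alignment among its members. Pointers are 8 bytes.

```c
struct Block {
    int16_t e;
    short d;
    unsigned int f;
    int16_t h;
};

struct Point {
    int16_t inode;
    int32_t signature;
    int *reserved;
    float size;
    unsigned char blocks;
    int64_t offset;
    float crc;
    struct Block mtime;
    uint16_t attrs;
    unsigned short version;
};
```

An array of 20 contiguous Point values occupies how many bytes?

1120

Block: @0: e [2B, align 2] → 2; @2: d [2B, align 2] → 4; @4: f [4B, align 4] → 8; @8: h [2B, align 2] → 10; +2 tail pad (align 4); size 12, align 4
@0: inode [2B, align 2] → 2
+2 pad (align 4)
@4: signature [4B, align 4] → 8
@8: reserved [8B, align 8] → 16
@16: size [4B, align 4] → 20
@20: blocks [1B, align 1] → 21
+3 pad (align 8)
@24: offset [8B, align 8] → 32
@32: crc [4B, align 4] → 36
@36: mtime [12B, align 4] → 48
@48: attrs [2B, align 2] → 50
@50: version [2B, align 2] → 52
+4 tail pad (align 8)
size 56, align 8
array of 20: 20 × 56 = 1120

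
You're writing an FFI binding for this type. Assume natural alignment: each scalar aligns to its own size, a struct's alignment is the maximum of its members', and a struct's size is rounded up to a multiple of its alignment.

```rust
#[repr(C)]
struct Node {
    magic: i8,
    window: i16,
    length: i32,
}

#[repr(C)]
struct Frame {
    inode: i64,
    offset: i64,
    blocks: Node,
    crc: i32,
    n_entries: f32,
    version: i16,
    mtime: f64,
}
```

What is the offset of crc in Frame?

Node: magic at 0 (size 1, align 1) → ends 1; pad 1 to align 2 for window; window at 2 (size 2, align 2) → ends 4; length at 4 (size 4, align 4) → ends 8; total 8 bytes, alignment 4
inode at 0 (size 8, align 8) → ends 8
offset at 8 (size 8, align 8) → ends 16
blocks at 16 (size 8, align 4) → ends 24
crc at 24 (size 4, align 4) → ends 28

24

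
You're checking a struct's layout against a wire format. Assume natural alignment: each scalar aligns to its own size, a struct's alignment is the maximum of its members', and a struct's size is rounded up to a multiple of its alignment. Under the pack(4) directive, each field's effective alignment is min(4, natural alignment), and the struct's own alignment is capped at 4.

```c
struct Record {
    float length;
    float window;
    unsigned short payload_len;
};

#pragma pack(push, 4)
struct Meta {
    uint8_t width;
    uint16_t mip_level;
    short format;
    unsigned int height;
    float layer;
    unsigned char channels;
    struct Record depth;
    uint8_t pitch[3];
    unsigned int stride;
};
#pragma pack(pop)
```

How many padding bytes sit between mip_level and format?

Record: 0..4  length  (4B, 4-aligned); 4..8  window  (4B, 4-aligned); 8..10  payload_len  (2B, 2-aligned); 10..12  -- tail padding (2B); sizeof = 12, alignof = 4
0..1  width  (1B, 1-aligned)
1..2  -- padding (1B)
2..4  mip_level  (2B, 2-aligned)
4..6  format  (2B, 2-aligned)

0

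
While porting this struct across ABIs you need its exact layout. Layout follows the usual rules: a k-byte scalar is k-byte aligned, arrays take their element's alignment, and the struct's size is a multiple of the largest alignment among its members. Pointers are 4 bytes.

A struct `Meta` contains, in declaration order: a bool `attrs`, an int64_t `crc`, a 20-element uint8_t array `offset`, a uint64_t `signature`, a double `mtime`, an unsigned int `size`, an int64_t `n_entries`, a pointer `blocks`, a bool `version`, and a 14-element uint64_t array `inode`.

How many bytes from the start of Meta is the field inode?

80

@0: attrs [1B, align 1] → 1
+7 pad (align 8)
@8: crc [8B, align 8] → 16
@16: offset [20B, align 1] → 36
+4 pad (align 8)
@40: signature [8B, align 8] → 48
@48: mtime [8B, align 8] → 56
@56: size [4B, align 4] → 60
+4 pad (align 8)
@64: n_entries [8B, align 8] → 72
@72: blocks [4B, align 4] → 76
@76: version [1B, align 1] → 77
+3 pad (align 8)
@80: inode [112B, align 8] → 192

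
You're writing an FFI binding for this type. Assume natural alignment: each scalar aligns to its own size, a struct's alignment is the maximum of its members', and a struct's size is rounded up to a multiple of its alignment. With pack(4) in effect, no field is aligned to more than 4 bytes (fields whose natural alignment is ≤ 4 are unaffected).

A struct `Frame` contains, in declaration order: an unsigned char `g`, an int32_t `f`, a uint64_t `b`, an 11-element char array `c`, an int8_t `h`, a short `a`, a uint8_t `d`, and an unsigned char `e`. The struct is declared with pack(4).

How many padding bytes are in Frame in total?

3

0..1  g  (1B, 1-aligned)
1..4  -- padding (3B)
4..8  f  (4B, 4-aligned)
8..16  b  (8B, 4-aligned)
16..27  c  (11B, 1-aligned)
27..28  h  (1B, 1-aligned)
28..30  a  (2B, 2-aligned)
30..31  d  (1B, 1-aligned)
31..32  e  (1B, 1-aligned)
sizeof = 32, alignof = 4
data bytes 29, size 32 → padding 3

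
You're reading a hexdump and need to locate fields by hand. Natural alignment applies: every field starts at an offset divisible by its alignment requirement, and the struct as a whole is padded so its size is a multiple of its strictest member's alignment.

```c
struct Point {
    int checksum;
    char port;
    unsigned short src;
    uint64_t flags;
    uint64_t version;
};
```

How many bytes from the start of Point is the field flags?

8

0..4  checksum  (4B, 4-aligned)
4..5  port  (1B, 1-aligned)
5..6  -- padding (1B)
6..8  src  (2B, 2-aligned)
8..16  flags  (8B, 8-aligned)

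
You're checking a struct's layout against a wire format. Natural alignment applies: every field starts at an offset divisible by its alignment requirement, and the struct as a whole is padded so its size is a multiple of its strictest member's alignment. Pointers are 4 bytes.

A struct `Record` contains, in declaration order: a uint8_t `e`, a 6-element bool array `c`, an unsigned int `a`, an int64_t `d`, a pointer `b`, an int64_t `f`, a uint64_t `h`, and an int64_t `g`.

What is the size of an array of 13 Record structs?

@0: e [1B, align 1] → 1
@1: c [6B, align 1] → 7
+1 pad (align 4)
@8: a [4B, align 4] → 12
+4 pad (align 8)
@16: d [8B, align 8] → 24
@24: b [4B, align 4] → 28
+4 pad (align 8)
@32: f [8B, align 8] → 40
@40: h [8B, align 8] → 48
@48: g [8B, align 8] → 56
size 56, align 8
array of 13: 13 × 56 = 728

728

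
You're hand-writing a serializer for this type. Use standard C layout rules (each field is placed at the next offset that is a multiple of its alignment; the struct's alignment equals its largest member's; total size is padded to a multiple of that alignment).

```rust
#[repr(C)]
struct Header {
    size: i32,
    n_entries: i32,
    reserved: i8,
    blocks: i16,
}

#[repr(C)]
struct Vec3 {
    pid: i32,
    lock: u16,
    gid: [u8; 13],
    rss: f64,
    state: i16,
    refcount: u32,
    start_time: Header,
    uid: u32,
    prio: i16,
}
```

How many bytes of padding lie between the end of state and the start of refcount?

Header: size at 0 (size 4, align 4) → ends 4; n_entries at 4 (size 4, align 4) → ends 8; reserved at 8 (size 1, align 1) → ends 9; pad 1 to align 2 for blocks; blocks at 10 (size 2, align 2) → ends 12; total 12 bytes, alignment 4
pid at 0 (size 4, align 4) → ends 4
lock at 4 (size 2, align 2) → ends 6
gid at 6 (size 13, align 1) → ends 19
pad 5 to align 8 for rss
rss at 24 (size 8, align 8) → ends 32
state at 32 (size 2, align 2) → ends 34
pad 2 to align 4 for refcount
refcount at 36 (size 4, align 4) → ends 40

2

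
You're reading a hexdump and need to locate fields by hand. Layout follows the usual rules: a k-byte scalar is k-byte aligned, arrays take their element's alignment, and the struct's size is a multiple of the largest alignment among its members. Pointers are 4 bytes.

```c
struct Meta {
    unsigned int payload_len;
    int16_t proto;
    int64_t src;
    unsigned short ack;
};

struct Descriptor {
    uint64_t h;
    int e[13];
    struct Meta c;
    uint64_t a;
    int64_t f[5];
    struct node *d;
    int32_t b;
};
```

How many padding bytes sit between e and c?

Meta: 0..4  payload_len  (4B, 4-aligned); 4..6  proto  (2B, 2-aligned); 6..8  -- padding (2B); 8..16  src  (8B, 8-aligned); 16..18  ack  (2B, 2-aligned); 18..24  -- tail padding (6B); sizeof = 24, alignof = 8
0..8  h  (8B, 8-aligned)
8..60  e  (52B, 4-aligned)
60..64  -- padding (4B)
64..88  c  (24B, 8-aligned)

4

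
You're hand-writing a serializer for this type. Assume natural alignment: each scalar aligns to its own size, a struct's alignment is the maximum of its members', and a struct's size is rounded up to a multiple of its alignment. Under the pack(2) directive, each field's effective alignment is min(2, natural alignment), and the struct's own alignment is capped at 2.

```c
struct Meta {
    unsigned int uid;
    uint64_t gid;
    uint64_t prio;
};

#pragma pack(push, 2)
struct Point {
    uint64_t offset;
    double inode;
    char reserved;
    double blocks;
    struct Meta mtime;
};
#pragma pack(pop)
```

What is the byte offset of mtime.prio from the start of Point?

42

Meta: @0: uid [4B, align 4] → 4; +4 pad (align 8); @8: gid [8B, align 8] → 16; @16: prio [8B, align 8] → 24; size 24, align 8
@0: offset [8B, align 2] → 8
@8: inode [8B, align 2] → 16
@16: reserved [1B, align 1] → 17
+1 pad (align 2)
@18: blocks [8B, align 2] → 26
@26: mtime [24B, align 2] → 50
within Meta: prio at 16
26 + 16 = 42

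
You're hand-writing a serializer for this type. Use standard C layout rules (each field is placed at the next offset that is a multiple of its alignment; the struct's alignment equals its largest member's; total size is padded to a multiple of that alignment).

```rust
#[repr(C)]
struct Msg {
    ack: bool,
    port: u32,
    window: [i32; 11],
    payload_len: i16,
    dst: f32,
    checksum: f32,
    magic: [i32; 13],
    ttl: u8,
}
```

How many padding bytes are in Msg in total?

ack at 0 (size 1, align 1) → ends 1
pad 3 to align 4 for port
port at 4 (size 4, align 4) → ends 8
window at 8 (size 44, align 4) → ends 52
payload_len at 52 (size 2, align 2) → ends 54
pad 2 to align 4 for dst
dst at 56 (size 4, align 4) → ends 60
checksum at 60 (size 4, align 4) → ends 64
magic at 64 (size 52, align 4) → ends 116
ttl at 116 (size 1, align 1) → ends 117
tail pad 3 to reach multiple of 4
total 120 bytes, alignment 4
data bytes 112, size 120 → padding 8

8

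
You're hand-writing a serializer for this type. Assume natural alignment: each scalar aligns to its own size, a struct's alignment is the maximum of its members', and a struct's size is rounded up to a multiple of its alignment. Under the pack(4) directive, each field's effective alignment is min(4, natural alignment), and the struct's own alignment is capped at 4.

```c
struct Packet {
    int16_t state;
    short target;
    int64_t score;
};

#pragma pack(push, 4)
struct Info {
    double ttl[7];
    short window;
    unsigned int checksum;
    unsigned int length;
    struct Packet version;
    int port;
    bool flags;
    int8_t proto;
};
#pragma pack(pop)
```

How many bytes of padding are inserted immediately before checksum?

2

Packet: @0: state [2B, align 2] → 2; @2: target [2B, align 2] → 4; +4 pad (align 8); @8: score [8B, align 8] → 16; size 16, align 8
@0: ttl [56B, align 4] → 56
@56: window [2B, align 2] → 58
+2 pad (align 4)
@60: checksum [4B, align 4] → 64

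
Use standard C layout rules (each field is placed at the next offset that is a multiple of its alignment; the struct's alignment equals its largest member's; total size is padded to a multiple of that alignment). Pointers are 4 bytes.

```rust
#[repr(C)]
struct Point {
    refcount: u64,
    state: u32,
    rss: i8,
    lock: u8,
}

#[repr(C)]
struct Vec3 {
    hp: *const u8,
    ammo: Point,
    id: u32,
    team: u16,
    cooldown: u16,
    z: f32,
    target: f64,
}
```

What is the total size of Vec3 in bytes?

Point: 0..8  refcount  (8B, 8-aligned); 8..12  state  (4B, 4-aligned); 12..13  rss  (1B, 1-aligned); 13..14  lock  (1B, 1-aligned); 14..16  -- tail padding (2B); sizeof = 16, alignof = 8
0..4  hp  (4B, 4-aligned)
4..8  -- padding (4B)
8..24  ammo  (16B, 8-aligned)
24..28  id  (4B, 4-aligned)
28..30  team  (2B, 2-aligned)
30..32  cooldown  (2B, 2-aligned)
32..36  z  (4B, 4-aligned)
36..40  -- padding (4B)
40..48  target  (8B, 8-aligned)
sizeof = 48, alignof = 8

48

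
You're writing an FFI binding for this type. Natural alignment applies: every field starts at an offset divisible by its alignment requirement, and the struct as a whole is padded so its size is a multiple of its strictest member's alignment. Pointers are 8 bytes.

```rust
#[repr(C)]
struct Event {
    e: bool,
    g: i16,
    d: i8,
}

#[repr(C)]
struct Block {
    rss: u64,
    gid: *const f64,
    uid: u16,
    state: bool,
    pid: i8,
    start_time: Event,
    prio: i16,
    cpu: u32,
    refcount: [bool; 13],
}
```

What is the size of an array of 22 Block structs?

Event: @0: e [1B, align 1] → 1; +1 pad (align 2); @2: g [2B, align 2] → 4; @4: d [1B, align 1] → 5; +1 tail pad (align 2); size 6, align 2
@0: rss [8B, align 8] → 8
@8: gid [8B, align 8] → 16
@16: uid [2B, align 2] → 18
@18: state [1B, align 1] → 19
@19: pid [1B, align 1] → 20
@20: start_time [6B, align 2] → 26
@26: prio [2B, align 2] → 28
@28: cpu [4B, align 4] → 32
@32: refcount [13B, align 1] → 45
+3 tail pad (align 8)
size 48, align 8
array of 22: 22 × 48 = 1056

1056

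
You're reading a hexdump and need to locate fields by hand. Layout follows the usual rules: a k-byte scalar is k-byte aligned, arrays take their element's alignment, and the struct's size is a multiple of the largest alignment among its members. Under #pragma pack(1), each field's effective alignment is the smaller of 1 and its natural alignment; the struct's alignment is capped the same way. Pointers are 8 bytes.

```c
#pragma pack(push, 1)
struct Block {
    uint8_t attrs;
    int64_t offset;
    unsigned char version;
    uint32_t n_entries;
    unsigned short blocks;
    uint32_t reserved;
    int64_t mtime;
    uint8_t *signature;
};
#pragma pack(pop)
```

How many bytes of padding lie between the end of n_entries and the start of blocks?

attrs at 0 (size 1, align 1) → ends 1
offset at 1 (size 8, align 1) → ends 9
version at 9 (size 1, align 1) → ends 10
n_entries at 10 (size 4, align 1) → ends 14
blocks at 14 (size 2, align 1) → ends 16

0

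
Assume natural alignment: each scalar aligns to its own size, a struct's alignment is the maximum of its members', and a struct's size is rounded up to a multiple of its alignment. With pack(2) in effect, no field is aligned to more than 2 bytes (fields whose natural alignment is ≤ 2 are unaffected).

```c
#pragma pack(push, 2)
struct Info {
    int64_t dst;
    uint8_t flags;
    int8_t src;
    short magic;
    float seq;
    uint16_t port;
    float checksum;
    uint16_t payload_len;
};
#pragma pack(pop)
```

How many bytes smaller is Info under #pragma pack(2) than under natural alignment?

natural layout:
  0..8  dst  (8B, 8-aligned)
  8..9  flags  (1B, 1-aligned)
  9..10  src  (1B, 1-aligned)
  10..12  magic  (2B, 2-aligned)
  12..16  seq  (4B, 4-aligned)
  16..18  port  (2B, 2-aligned)
  18..20  -- padding (2B)
  20..24  checksum  (4B, 4-aligned)
  24..26  payload_len  (2B, 2-aligned)
  26..32  -- tail padding (6B)
  sizeof = 32, alignof = 8
packed(2) layout:
  0..8  dst  (8B, 2-aligned)
  8..9  flags  (1B, 1-aligned)
  9..10  src  (1B, 1-aligned)
  10..12  magic  (2B, 2-aligned)
  12..16  seq  (4B, 2-aligned)
  16..18  port  (2B, 2-aligned)
  18..22  checksum  (4B, 2-aligned)
  22..24  payload_len  (2B, 2-aligned)
  sizeof = 24, alignof = 2
32 − 24 = 8

8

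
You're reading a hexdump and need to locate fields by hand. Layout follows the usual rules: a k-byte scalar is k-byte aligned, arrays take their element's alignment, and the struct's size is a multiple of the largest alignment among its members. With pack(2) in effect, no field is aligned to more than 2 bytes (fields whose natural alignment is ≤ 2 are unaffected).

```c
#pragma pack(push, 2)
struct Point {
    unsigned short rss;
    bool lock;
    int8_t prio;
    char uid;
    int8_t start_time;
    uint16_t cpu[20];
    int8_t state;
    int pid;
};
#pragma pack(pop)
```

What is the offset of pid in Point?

48

@0: rss [2B, align 2] → 2
@2: lock [1B, align 1] → 3
@3: prio [1B, align 1] → 4
@4: uid [1B, align 1] → 5
@5: start_time [1B, align 1] → 6
@6: cpu [40B, align 2] → 46
@46: state [1B, align 1] → 47
+1 pad (align 2)
@48: pid [4B, align 2] → 52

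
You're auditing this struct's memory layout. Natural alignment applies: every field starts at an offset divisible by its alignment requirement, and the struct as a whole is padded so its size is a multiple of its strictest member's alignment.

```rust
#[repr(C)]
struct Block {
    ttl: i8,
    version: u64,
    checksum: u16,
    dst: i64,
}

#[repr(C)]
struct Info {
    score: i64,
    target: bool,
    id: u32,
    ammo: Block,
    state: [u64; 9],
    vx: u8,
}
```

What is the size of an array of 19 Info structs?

Block: ttl at 0 (size 1, align 1) → ends 1; pad 7 to align 8 for version; version at 8 (size 8, align 8) → ends 16; checksum at 16 (size 2, align 2) → ends 18; pad 6 to align 8 for dst; dst at 24 (size 8, align 8) → ends 32; total 32 bytes, alignment 8
score at 0 (size 8, align 8) → ends 8
target at 8 (size 1, align 1) → ends 9
pad 3 to align 4 for id
id at 12 (size 4, align 4) → ends 16
ammo at 16 (size 32, align 8) → ends 48
state at 48 (size 72, align 8) → ends 120
vx at 120 (size 1, align 1) → ends 121
tail pad 7 to reach multiple of 8
total 128 bytes, alignment 8
array of 19: 19 × 128 = 2432

2432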